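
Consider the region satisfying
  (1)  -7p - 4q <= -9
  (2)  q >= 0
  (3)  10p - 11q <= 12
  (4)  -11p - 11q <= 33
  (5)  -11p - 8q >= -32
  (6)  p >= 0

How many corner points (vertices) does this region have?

The feasible vertices (each the meet of two boundaries and inside every other half-plane) are:
  (49/39, 2/39)
  (0, 9/4)
  (448/201, 188/201)
  (0, 4)

4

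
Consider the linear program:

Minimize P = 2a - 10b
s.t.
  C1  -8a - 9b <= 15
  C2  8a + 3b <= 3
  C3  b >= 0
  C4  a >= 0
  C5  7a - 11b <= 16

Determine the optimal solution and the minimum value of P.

Extreme points and P = 2a - 10b:
  (3/8, 0) → P = 3/4
  (0, 1) → P = -10
  (0, 0) → P = 0

a = 0, b = 1, minimum P = -10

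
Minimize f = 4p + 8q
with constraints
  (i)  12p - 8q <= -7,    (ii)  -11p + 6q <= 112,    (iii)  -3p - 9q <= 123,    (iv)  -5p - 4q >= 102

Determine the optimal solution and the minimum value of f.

p = -194/13, q = -113/13, minimum f = -1680/13

Feasible corners and f = 4p + 8q:
  (-194/13, -113/13) → f = -1680/13
  (-530/37, -281/37) → f = -4368/37
  (-142/11, -103/11) → f = -1392/11

The binding constraints are -11p + 6q = 112 and -3p - 9q = 123.
Solving simultaneously gives p = -194/13, q = -113/13.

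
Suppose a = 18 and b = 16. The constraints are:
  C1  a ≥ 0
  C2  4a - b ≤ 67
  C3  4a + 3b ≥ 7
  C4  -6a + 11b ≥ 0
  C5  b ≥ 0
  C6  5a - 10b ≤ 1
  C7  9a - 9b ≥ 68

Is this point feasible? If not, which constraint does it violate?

Constraint C7: 9a - 9b = 18, which is not ≥ 68. All other constraints are satisfied.

not feasible — violates C7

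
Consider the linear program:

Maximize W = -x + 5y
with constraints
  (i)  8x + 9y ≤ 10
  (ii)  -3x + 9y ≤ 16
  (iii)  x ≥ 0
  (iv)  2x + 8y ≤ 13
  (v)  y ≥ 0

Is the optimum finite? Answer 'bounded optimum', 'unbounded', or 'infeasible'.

bounded optimum

Vertices and W = -x + 5y:
  (0, 10/9) → W = 50/9
  (5/4, 0) → W = -5/4
  (0, 0) → W = 0
The feasible region has finitely many vertices and no improving ray; the maximum is 50/9 at (0, 10/9).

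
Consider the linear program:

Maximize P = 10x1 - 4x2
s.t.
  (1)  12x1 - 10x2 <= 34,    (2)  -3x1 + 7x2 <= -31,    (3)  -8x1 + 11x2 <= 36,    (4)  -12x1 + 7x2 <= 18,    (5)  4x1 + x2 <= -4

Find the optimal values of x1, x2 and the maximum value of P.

x1 = -4/3, x2 = -5, maximum P = 20/3

Feasible corners and P = 10x1 - 4x2:
  (-4/3, -5) → P = 20/3
  (-209/18, -52/3) → P = -421/9
  (-49/9, -142/21) → P = -1726/63

The optimum lies where 12x1 - 10x2 = 34 and -3x1 + 7x2 = -31.
Solving simultaneously gives x1 = -4/3, x2 = -5.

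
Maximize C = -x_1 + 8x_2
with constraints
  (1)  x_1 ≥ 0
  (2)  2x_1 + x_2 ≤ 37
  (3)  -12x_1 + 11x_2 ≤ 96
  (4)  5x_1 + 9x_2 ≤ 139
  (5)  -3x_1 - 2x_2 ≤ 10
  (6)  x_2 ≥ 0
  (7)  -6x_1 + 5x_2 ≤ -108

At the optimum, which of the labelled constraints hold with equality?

Corner points and C = -x_1 + 8x_2:
  (37/2, 0) → C = -37/2
  (293/16, 3/8) → C = -245/16
  (18, 0) → C = -18

The maximum is at (293/16, 3/8). Substituting into each constraint, equality holds for (2) and (7); the remaining constraints have slack.

(2) and (7)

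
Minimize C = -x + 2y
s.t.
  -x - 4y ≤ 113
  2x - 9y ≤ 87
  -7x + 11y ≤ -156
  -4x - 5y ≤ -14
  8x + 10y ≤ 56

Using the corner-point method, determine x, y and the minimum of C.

Corner points and C = -x + 2y:
  (561/46, -160/23) → C = -1201/46
  (687/46, -146/23) → C = -1271/46
  (934/79, -526/79) → C = -1986/79
  (1088/79, -428/79) → C = -1944/79

x = 687/46, y = -146/23, minimum C = -1271/46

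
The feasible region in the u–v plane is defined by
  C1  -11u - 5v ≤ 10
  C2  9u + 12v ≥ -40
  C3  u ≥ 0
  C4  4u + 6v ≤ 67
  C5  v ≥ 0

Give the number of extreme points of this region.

3

The feasible vertices (each the meet of two boundaries and inside every other half-plane) are:
  (0, 67/6)
  (0, 0)
  (67/4, 0)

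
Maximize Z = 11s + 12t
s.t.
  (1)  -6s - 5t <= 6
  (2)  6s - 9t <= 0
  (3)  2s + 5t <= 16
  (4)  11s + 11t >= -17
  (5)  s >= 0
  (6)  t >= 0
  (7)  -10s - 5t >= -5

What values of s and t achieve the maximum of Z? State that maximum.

s = 0, t = 1, maximum Z = 12

Corner points and Z = 11s + 12t:
  (0, 0) → Z = 0
  (3/8, 1/4) → Z = 57/8
  (0, 1) → Z = 12

The optimum lies where s = 0 and -10s - 5t = -5.
Solving simultaneously gives s = 0, t = 1.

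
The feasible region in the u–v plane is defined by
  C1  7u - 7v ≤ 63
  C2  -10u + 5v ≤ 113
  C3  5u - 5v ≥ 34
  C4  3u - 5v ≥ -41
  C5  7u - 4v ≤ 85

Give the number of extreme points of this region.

4

The feasible vertices (each the meet of two boundaries and inside every other half-plane) are:
  (-158/5, -203/5)
  (49/3, 22/3)
  (-147/5, -181/5)
  (289/15, 187/15)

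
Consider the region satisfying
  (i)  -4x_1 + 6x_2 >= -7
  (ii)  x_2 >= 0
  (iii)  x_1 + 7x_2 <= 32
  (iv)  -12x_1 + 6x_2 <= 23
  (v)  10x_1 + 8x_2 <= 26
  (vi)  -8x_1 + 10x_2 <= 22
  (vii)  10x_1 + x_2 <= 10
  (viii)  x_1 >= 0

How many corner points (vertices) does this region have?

5

The feasible vertices (each the meet of two boundaries and inside every other half-plane) are:
  (1, 0)
  (0, 0)
  (21/41, 107/41)
  (27/35, 16/7)
  (0, 11/5)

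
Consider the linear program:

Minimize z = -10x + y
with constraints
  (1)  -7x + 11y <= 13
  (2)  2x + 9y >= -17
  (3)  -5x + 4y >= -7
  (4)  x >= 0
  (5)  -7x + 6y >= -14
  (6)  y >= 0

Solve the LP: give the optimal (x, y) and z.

x = 43/9, y = 38/9, minimum z = -392/9

The optimum lies where -7x + 11y = 13 and -5x + 4y = -7.
Solving simultaneously gives x = 43/9, y = 38/9.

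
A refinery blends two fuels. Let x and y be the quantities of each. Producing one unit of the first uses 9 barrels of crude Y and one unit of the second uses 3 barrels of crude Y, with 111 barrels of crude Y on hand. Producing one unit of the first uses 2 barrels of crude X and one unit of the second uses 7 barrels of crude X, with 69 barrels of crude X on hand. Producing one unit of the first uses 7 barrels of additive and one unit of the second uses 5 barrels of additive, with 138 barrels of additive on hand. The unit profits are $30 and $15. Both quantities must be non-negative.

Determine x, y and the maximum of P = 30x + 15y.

x = 10, y = 7, maximum P = 405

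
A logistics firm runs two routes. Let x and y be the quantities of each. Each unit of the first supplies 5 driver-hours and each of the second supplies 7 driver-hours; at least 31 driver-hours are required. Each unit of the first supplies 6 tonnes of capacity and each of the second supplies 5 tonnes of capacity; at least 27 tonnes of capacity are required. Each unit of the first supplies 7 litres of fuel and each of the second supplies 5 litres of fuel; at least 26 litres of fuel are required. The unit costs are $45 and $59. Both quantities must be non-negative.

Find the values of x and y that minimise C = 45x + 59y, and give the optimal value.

x = 2, y = 3, minimum C = 267

Corner points and C = 45x + 59y:
  (0, 27/5) → C = 1593/5
  (31/5, 0) → C = 279
  (2, 3) → C = 267
The feasible region is unbounded (it extends along (0, 1), (1, 0)), but C strictly increases along every unbounded feasible direction, so there is no improving ray and the minimum is attained at a vertex.

The binding constraints are 5x + 7y = 31 and 6x + 5y = 27.
Solving simultaneously gives x = 2, y = 3.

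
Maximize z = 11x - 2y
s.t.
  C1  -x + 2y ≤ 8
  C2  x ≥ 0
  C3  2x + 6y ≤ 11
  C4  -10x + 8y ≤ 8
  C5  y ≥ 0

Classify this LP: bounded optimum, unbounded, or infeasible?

Feasible corners and z = 11x - 2y:
  (0, 1) → z = -2
  (0, 0) → z = 0
  (10/19, 63/38) → z = 47/19
  (11/2, 0) → z = 121/2
The feasible region has finitely many vertices and no improving ray; the maximum is 121/2 at (11/2, 0).

bounded optimum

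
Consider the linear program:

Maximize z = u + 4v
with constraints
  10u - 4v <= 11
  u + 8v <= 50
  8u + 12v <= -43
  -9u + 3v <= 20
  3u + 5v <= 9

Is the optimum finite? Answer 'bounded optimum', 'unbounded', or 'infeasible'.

bounded optimum

Extreme points and z = u + 4v:
  (-5/19, -259/76) → z = -264/19
  (-113/6, -299/6) → z = -1309/6
  (-123/44, -227/132) → z = -1277/132
The feasible region has finitely many vertices and no improving ray; the maximum is -1277/132 at (-123/44, -227/132).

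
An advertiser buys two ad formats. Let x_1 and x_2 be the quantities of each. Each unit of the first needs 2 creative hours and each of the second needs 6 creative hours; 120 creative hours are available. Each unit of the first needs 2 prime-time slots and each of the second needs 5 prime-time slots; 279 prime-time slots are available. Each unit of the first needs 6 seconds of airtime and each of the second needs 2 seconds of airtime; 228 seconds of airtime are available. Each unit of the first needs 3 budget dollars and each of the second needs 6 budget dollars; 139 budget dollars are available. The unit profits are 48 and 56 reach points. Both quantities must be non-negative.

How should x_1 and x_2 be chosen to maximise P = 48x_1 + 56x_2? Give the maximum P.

x_1 = 109/3, x_2 = 5, maximum P = 2024

Extreme points and P = 48x_1 + 56x_2:
  (0, 0) → P = 0
  (0, 20) → P = 1120
  (38, 0) → P = 1824
  (19, 41/3) → P = 5032/3
  (109/3, 5) → P = 2024

The binding constraints are 6x_1 + 2x_2 = 228 and 3x_1 + 6x_2 = 139.
Solving simultaneously gives x_1 = 109/3, x_2 = 5.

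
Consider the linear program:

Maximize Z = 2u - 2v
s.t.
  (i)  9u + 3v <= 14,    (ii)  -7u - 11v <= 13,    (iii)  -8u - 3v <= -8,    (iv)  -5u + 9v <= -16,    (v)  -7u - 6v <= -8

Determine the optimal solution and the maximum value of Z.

Feasible corners and Z = 2u - 2v:
  (29/16, -37/48) → Z = 31/6
  (20/11, -26/33) → Z = 172/33
  (56/31, -24/31) → Z = 160/31

The binding constraints are 9u + 3v = 14 and -7u - 6v = -8.
Solving simultaneously gives u = 20/11, v = -26/33.

u = 20/11, v = -26/33, maximum Z = 172/33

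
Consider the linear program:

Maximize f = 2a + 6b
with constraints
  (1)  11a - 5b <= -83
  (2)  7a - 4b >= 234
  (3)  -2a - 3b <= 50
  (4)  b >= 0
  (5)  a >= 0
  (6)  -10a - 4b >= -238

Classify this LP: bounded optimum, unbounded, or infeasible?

The boundaries 11a - 5b = -83 and a = 0 meet at (0, 83/5), but that point violates 7a - 4b ≥ 234. Every candidate vertex is excluded by some other constraint, so the feasible region is empty.

infeasible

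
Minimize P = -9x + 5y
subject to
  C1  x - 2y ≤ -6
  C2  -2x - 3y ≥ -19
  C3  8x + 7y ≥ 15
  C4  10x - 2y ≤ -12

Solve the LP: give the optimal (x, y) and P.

x = -27/43, y = 123/43, minimum P = 858/43

Corner points and P = -9x + 5y:
  (-44/5, 61/5) → P = 701/5
  (1/17, 107/17) → P = 526/17
  (-27/43, 123/43) → P = 858/43

The optimum lies where 8x + 7y = 15 and 10x - 2y = -12.
Solving simultaneously gives x = -27/43, y = 123/43.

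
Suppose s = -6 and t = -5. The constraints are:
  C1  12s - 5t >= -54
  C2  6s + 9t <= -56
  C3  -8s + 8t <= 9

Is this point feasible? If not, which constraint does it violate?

feasible

C1: -47 ≥ -54 ✓
C2: -81 ≤ -56 ✓
C3: 8 ≤ 9 ✓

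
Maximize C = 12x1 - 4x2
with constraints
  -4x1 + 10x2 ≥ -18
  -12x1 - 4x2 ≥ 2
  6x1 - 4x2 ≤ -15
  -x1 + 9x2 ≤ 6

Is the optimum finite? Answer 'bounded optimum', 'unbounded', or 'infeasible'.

Corner points and C = 12x1 - 4x2:
  (-111/22, -42/11) → C = -498/11
  (-111/50, 21/50) → C = -708/25
The feasible region has finitely many vertices and no improving ray; the maximum is -708/25 at (-111/50, 21/50).

bounded optimum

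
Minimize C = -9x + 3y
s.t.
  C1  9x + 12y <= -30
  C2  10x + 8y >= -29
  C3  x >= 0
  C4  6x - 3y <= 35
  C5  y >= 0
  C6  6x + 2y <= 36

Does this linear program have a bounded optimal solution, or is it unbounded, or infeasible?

The boundaries 9x + 12y = -30 and x = 0 meet at (0, -5/2), but that point violates y ≥ 0. Every candidate vertex is excluded by some other constraint, so the feasible region is empty.

infeasible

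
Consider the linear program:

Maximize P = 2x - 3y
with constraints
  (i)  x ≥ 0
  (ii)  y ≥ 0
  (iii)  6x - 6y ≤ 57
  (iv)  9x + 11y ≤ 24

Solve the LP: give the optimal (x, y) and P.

Extreme points and P = 2x - 3y:
  (0, 0) → P = 0
  (0, 24/11) → P = -72/11
  (8/3, 0) → P = 16/3

The optimum lies where y = 0 and 9x + 11y = 24.
Solving simultaneously gives x = 8/3, y = 0.

x = 8/3, y = 0, maximum P = 16/3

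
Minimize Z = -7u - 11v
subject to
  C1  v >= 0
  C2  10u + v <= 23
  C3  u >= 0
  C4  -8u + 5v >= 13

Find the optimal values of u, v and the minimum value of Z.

u = 0, v = 23, minimum Z = -253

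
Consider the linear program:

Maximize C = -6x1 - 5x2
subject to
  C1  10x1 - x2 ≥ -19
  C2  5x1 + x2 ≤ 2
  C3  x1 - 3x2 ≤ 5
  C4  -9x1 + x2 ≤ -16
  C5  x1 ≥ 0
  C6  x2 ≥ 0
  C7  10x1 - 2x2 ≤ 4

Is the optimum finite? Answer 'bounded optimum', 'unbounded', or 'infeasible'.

infeasible

The boundaries 5x1 + x2 = 2 and x1 = 0 meet at (0, 2), but that point violates -9x1 + x2 ≤ -16. Every candidate vertex is excluded by some other constraint, so the feasible region is empty.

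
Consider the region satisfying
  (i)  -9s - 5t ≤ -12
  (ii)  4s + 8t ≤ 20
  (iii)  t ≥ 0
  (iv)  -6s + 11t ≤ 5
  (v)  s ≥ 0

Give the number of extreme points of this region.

4

The feasible vertices (each the meet of two boundaries and inside every other half-plane) are:
  (4/3, 0)
  (107/129, 39/43)
  (5, 0)
  (45/23, 35/23)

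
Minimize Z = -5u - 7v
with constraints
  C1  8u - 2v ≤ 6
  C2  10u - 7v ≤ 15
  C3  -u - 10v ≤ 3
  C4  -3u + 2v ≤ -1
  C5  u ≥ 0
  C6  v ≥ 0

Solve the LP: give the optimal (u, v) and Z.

u = 1, v = 1, minimum Z = -12

Feasible corners and Z = -5u - 7v:
  (1, 1) → Z = -12
  (3/4, 0) → Z = -15/4
  (1/3, 0) → Z = -5/3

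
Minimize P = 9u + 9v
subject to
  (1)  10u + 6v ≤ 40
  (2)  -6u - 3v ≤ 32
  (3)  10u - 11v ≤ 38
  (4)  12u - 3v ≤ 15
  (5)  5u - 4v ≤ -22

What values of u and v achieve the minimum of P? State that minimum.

Corner points and P = 9u + 9v:
  (-52, 280/3) → P = 372
  (2/5, 6) → P = 288/5
  (-194/39, -28/39) → P = -666/13

u = -194/39, v = -28/39, minimum P = -666/13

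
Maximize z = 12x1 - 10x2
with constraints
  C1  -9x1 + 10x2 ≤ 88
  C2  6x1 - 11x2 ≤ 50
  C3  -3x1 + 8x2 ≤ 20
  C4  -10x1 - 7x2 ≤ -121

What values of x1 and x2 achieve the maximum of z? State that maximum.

x1 = 124/3, x2 = 18, maximum z = 316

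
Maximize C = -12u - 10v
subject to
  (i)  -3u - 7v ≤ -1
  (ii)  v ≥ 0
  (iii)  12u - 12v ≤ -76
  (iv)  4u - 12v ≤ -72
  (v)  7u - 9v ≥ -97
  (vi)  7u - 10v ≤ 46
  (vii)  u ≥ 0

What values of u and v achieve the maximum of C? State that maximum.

u = 0, v = 19/3, maximum C = -190/3

Vertices and C = -12u - 10v:
  (20, 79/3) → C = -1510/3
  (0, 19/3) → C = -190/3
  (0, 97/9) → C = -970/9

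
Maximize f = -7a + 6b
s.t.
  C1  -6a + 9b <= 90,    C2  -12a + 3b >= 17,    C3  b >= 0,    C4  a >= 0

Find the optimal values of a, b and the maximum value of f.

a = 0, b = 10, maximum f = 60

Extreme points and f = -7a + 6b:
  (13/10, 163/15) → f = 561/10
  (0, 10) → f = 60
  (0, 17/3) → f = 34

At the optimal vertex, -6a + 9b = 90 and a = 0.
Solving simultaneously gives a = 0, b = 10.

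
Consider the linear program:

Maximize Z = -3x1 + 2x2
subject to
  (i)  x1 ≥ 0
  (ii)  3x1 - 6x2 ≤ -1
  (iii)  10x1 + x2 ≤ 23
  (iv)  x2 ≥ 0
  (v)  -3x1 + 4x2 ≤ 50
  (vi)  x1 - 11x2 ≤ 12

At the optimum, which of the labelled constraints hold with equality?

Feasible corners and Z = -3x1 + 2x2:
  (0, 1/6) → Z = 1/3
  (0, 25/2) → Z = 25
  (137/63, 79/63) → Z = -253/63
  (42/43, 569/43) → Z = 1012/43

The maximum is at (0, 25/2). Substituting into each constraint, equality holds for (i) and (v); the remaining constraints have slack.

(i) and (v)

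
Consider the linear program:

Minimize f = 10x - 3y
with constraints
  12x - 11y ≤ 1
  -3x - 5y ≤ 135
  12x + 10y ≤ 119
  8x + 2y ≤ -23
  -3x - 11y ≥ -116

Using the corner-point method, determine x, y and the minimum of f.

Feasible corners and f = 10x - 3y:
  (-1480/93, -541/31) → f = -9931/93
  (-251/112, -71/28) → f = -829/56
  (-2065/18, 251/6) → f = -22909/18
  (-485/82, 997/82) → f = -7841/82

At the optimal vertex, -3x - 5y = 135 and -3x - 11y = -116.
Solving simultaneously gives x = -2065/18, y = 251/6.

x = -2065/18, y = 251/6, minimum f = -22909/18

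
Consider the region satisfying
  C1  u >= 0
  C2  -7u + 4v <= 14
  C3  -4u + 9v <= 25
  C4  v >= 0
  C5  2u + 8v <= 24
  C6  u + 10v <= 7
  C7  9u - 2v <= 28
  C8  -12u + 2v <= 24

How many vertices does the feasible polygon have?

4

Of the 28 pairwise boundary intersections, those satisfying every inequality are:
  (0, 0)
  (0, 7/10)
  (28/9, 0)
  (147/46, 35/92)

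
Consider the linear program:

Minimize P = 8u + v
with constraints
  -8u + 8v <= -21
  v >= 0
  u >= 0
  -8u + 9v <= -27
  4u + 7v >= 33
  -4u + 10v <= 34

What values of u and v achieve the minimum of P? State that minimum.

Vertices and P = 8u + v:
  (33/4, 0) → P = 66
  (243/46, 39/23) → P = 1011/23
  (144/11, 95/11) → P = 1247/11
The feasible region is unbounded (it extends along (5, 2), (1, 0)), but P strictly increases along every unbounded feasible direction, so there is no improving ray and the minimum is attained at a vertex.

The optimum lies where -8u + 9v = -27 and 4u + 7v = 33.
Solving simultaneously gives u = 243/46, v = 39/23.

u = 243/46, v = 39/23, minimum P = 1011/23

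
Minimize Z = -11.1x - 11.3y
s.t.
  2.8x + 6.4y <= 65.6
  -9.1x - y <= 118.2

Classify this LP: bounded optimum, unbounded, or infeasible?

From the feasible point (-1468/99, 1657/99), moving in the direction (6.4, -2.8) keeps every constraint satisfied while Z decreases without bound.

unbounded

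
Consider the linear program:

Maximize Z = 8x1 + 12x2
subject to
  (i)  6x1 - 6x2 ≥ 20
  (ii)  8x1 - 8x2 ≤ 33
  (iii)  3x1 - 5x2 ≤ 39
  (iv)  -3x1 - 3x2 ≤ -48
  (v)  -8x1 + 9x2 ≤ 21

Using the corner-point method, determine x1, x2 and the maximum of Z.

x1 = 465/8, x2 = 54, maximum Z = 1113

Feasible corners and Z = 8x1 + 12x2:
  (29/3, 19/3) → Z = 460/3
  (51, 143/3) → Z = 980
  (161/16, 95/16) → Z = 607/4
  (465/8, 54) → Z = 1113

The binding constraints are 8x1 - 8x2 = 33 and -8x1 + 9x2 = 21.
Solving simultaneously gives x1 = 465/8, x2 = 54.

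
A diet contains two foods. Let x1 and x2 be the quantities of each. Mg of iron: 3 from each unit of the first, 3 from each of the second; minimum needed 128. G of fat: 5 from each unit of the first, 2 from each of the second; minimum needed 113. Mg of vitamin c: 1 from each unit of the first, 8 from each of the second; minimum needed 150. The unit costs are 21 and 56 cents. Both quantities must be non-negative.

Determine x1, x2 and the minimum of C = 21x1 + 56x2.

x1 = 82/3, x2 = 46/3, minimum C = 4298/3

Feasible corners and C = 21x1 + 56x2:
  (0, 113/2) → C = 3164
  (150, 0) → C = 3150
  (83/9, 301/9) → C = 18599/9
  (82/3, 46/3) → C = 4298/3
The feasible region is unbounded (it extends along (0, 1), (1, 0)), but C strictly increases along every unbounded feasible direction, so there is no improving ray and the minimum is attained at a vertex.

The optimum lies where 3x1 + 3x2 = 128 and x1 + 8x2 = 150.
Solving simultaneously gives x1 = 82/3, x2 = 46/3.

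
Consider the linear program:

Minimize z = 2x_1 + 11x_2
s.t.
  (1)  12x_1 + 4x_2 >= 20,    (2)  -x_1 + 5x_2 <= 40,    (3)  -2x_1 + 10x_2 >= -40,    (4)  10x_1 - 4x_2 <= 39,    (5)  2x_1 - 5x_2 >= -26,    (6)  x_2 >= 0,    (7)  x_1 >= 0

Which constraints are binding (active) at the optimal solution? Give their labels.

Vertices and z = 2x_1 + 11x_2:
  (5/3, 0) → z = 10/3
  (0, 5) → z = 55
  (299/42, 169/21) → z = 2158/21
  (39/10, 0) → z = 39/5
  (0, 26/5) → z = 286/5

The minimum is at (5/3, 0). Substituting into each constraint, equality holds for (1) and (6); the remaining constraints have slack.

(1) and (6)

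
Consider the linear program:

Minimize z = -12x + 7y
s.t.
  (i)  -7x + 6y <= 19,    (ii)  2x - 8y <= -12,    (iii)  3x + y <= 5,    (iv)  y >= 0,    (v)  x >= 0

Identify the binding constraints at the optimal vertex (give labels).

Extreme points and z = -12x + 7y:
  (11/25, 92/25) → z = 512/25
  (0, 19/6) → z = 133/6
  (14/13, 23/13) → z = -7/13
  (0, 3/2) → z = 21/2

The minimum is at (14/13, 23/13). Substituting into each constraint, equality holds for (ii) and (iii); the remaining constraints have slack.

(ii) and (iii)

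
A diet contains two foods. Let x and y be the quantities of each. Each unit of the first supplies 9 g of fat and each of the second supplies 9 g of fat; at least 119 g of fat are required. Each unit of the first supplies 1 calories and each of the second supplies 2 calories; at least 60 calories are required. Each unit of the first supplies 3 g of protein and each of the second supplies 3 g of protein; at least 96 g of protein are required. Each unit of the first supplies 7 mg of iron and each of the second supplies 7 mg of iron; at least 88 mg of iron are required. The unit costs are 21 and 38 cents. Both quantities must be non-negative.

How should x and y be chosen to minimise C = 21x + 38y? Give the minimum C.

The feasible region is unbounded (it extends along (0, 1), (1, 0)), but C strictly increases along every unbounded feasible direction, so there is no improving ray and the minimum is attained at a vertex.

x = 4, y = 28, minimum C = 1148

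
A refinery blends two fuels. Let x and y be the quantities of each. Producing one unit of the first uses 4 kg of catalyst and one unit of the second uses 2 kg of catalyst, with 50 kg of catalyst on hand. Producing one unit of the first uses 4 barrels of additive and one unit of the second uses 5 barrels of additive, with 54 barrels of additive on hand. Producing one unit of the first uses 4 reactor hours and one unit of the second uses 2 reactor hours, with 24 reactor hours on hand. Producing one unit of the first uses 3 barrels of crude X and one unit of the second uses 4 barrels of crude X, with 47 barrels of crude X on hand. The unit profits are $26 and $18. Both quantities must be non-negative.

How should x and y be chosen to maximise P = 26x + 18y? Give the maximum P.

x = 1, y = 10, maximum P = 206

At the optimal vertex, 4x + 5y = 54 and 4x + 2y = 24.
Solving simultaneously gives x = 1, y = 10.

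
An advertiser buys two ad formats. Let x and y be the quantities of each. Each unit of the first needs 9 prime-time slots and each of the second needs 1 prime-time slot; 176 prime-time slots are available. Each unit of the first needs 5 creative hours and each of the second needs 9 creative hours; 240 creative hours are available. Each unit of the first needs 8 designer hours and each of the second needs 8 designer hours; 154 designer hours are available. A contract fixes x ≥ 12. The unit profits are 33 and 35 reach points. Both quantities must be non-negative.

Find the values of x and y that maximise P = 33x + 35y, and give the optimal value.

x = 12, y = 29/4, maximum P = 2599/4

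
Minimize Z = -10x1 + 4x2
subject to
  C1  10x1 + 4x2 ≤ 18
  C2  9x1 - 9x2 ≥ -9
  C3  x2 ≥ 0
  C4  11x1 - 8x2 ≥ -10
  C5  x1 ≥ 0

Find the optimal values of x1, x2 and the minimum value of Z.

x1 = 9/5, x2 = 0, minimum Z = -18

Feasible corners and Z = -10x1 + 4x2:
  (1, 2) → Z = -2
  (9/5, 0) → Z = -18
  (0, 1) → Z = 4
  (0, 0) → Z = 0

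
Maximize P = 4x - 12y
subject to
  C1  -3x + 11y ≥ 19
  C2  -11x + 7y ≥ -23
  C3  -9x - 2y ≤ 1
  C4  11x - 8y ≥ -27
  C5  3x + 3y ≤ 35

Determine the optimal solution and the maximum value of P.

x = 193/50, y = 139/50, maximum P = -448/25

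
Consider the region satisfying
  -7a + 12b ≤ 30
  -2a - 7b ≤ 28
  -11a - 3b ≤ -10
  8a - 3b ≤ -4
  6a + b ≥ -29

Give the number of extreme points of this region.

3

The feasible vertices (each the meet of two boundaries and inside every other half-plane) are:
  (10/51, 400/153)
  (14/25, 212/75)
  (6/19, 124/57)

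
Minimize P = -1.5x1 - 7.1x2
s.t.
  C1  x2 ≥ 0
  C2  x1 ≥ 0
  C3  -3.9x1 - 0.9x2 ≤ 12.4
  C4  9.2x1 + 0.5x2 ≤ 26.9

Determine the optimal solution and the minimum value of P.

x1 = 0, x2 = 53.8, minimum P = -381.98

Feasible corners and P = -1.5x1 - 7.1x2:
  (0, 0) → P = 0
  (269/92, 0) → P = -807/184
  (0, 269/5) → P = -19099/50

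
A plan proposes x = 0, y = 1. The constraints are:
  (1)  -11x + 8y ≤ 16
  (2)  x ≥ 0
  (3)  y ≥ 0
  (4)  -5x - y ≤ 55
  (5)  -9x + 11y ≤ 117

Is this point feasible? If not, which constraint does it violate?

(1): 8 ≤ 16 ✓
(2): 0 ≥ 0 ✓
(3): 1 ≥ 0 ✓
(4): -1 ≤ 55 ✓
(5): 11 ≤ 117 ✓

feasible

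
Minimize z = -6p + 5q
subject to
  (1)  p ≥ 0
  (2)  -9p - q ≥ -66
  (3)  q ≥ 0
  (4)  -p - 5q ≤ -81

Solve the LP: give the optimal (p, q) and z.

p = 249/44, q = 663/44, minimum z = 1821/44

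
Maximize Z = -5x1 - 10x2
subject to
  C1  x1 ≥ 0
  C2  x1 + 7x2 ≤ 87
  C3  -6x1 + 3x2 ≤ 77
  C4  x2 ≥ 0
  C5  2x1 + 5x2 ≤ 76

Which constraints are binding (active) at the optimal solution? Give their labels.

C1 and C4

Vertices and Z = -5x1 - 10x2:
  (0, 87/7) → Z = -870/7
  (0, 0) → Z = 0
  (97/9, 98/9) → Z = -1465/9
  (38, 0) → Z = -190

The maximum is at (0, 0). Substituting into each constraint, equality holds for C1 and C4; the remaining constraints have slack.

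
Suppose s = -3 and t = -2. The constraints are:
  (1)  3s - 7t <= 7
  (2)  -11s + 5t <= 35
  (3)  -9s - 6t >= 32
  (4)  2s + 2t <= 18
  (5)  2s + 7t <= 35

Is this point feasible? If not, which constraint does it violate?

(1): 5 ≤ 7 ✓
(2): 23 ≤ 35 ✓
(3): 39 ≥ 32 ✓
(4): -10 ≤ 18 ✓
(5): -20 ≤ 35 ✓

feasible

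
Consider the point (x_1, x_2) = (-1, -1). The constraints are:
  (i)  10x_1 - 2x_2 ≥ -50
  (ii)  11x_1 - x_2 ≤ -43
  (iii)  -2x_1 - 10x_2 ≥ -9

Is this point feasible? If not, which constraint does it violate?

not feasible — violates (ii)

Constraint (ii): 11x_1 - x_2 = -10, which is not ≤ -43. All other constraints are satisfied.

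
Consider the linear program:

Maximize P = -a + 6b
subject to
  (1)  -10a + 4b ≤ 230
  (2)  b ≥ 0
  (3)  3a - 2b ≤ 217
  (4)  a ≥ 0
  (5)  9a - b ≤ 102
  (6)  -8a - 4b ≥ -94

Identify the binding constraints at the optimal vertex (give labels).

Extreme points and P = -a + 6b:
  (0, 0) → P = 0
  (34/3, 0) → P = -34/3
  (0, 47/2) → P = 141
  (251/22, 15/22) → P = -161/22

The maximum is at (0, 47/2). Substituting into each constraint, equality holds for (4) and (6); the remaining constraints have slack.

(4) and (6)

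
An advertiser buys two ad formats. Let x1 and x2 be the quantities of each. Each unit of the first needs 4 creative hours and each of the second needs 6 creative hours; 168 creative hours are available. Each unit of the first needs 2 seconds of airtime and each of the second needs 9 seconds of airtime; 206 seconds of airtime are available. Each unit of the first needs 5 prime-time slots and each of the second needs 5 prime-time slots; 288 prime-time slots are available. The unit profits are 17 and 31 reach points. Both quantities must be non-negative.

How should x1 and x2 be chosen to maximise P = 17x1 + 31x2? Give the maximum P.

At the optimal vertex, 4x1 + 6x2 = 168 and 2x1 + 9x2 = 206.
Solving simultaneously gives x1 = 23/2, x2 = 61/3.

x1 = 23/2, x2 = 61/3, maximum P = 4955/6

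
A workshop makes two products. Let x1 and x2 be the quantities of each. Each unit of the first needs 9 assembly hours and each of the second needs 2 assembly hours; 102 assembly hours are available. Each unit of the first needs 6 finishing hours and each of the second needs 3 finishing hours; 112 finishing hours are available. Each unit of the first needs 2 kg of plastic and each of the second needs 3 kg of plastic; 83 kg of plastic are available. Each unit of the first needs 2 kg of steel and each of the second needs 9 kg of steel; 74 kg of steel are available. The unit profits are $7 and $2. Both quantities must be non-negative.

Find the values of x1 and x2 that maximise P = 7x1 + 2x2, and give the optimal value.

Corner points and P = 7x1 + 2x2:
  (0, 0) → P = 0
  (0, 74/9) → P = 148/9
  (34/3, 0) → P = 238/3
  (10, 6) → P = 82

At the optimal vertex, 9x1 + 2x2 = 102 and 2x1 + 9x2 = 74.
Solving simultaneously gives x1 = 10, x2 = 6.

x1 = 10, x2 = 6, maximum P = 82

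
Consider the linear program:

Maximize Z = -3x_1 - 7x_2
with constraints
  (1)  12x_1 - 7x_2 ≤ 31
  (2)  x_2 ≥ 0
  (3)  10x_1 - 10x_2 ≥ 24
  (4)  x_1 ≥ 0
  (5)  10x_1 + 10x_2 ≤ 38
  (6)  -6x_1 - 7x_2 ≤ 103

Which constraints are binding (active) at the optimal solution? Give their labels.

Feasible corners and Z = -3x_1 - 7x_2:
  (31/12, 0) → Z = -31/4
  (71/25, 11/25) → Z = -58/5
  (12/5, 0) → Z = -36/5

The maximum is at (12/5, 0). Substituting into each constraint, equality holds for (2) and (3); the remaining constraints have slack.

(2) and (3)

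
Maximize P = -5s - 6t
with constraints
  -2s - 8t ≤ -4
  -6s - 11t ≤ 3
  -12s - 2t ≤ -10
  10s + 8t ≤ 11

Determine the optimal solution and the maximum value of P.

s = 18/23, t = 7/23, maximum P = -132/23

Vertices and P = -5s - 6t:
  (18/23, 7/23) → P = -132/23
  (7/8, 9/32) → P = -97/16
  (29/38, 8/19) → P = -241/38

At the optimal vertex, -2s - 8t = -4 and -12s - 2t = -10.
Solving simultaneously gives s = 18/23, t = 7/23.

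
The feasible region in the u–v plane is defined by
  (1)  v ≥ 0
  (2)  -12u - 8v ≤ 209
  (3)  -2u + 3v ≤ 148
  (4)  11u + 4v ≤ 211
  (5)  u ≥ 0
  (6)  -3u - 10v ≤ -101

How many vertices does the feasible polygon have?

The feasible vertices (each the meet of two boundaries and inside every other half-plane) are:
  (1, 50)
  (0, 148/3)
  (853/49, 239/49)
  (0, 101/10)

4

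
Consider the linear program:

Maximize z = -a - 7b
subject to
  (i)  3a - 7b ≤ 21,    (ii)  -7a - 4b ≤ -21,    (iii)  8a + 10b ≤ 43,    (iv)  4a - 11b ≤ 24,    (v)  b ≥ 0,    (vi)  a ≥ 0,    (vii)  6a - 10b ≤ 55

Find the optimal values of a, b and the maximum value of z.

Corner points and z = -a - 7b:
  (1, 7/2) → z = -51/2
  (3, 0) → z = -3
  (43/8, 0) → z = -43/8

The binding constraints are -7a - 4b = -21 and b = 0.
Solving simultaneously gives a = 3, b = 0.

a = 3, b = 0, maximum z = -3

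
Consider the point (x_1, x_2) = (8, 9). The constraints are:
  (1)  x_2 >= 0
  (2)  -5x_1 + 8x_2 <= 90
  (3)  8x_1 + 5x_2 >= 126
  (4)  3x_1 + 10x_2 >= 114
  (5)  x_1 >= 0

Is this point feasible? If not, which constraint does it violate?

Constraint (3): 8x_1 + 5x_2 = 109, which is not ≥ 126. All other constraints are satisfied.

not feasible — violates (3)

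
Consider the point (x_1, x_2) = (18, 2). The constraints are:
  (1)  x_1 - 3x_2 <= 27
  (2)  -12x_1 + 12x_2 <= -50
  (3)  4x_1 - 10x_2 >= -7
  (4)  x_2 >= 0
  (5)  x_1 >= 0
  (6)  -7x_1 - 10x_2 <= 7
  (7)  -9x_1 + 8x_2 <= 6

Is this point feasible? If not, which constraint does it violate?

(1): 12 ≤ 27 ✓
(2): -192 ≤ -50 ✓
(3): 52 ≥ -7 ✓
(4): 2 ≥ 0 ✓
(5): 18 ≥ 0 ✓
(6): -146 ≤ 7 ✓
(7): -146 ≤ 6 ✓

feasible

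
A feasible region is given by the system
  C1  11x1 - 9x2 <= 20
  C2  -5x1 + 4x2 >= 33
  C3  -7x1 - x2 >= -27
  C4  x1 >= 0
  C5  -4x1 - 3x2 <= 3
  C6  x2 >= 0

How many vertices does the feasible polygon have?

Pairwise boundary intersections that survive every other constraint:
  (25/11, 122/11)
  (0, 33/4)
  (0, 27)

3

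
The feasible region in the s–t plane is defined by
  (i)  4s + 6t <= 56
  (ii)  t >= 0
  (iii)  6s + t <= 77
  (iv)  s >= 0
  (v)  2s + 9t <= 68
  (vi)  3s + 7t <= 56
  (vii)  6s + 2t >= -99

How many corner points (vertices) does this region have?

Of the 21 pairwise boundary intersections, those satisfying every inequality are:
  (203/16, 7/8)
  (28/5, 28/5)
  (77/6, 0)
  (0, 0)
  (0, 68/9)
  (28/13, 92/13)

6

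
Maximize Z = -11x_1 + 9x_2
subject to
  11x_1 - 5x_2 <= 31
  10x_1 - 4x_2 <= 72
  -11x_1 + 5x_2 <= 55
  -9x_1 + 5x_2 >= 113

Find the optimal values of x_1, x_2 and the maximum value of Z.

x_1 = 290/3, x_2 = 671/3, maximum Z = 2849/3

At the optimal vertex, 10x_1 - 4x_2 = 72 and -11x_1 + 5x_2 = 55.
Solving simultaneously gives x_1 = 290/3, x_2 = 671/3.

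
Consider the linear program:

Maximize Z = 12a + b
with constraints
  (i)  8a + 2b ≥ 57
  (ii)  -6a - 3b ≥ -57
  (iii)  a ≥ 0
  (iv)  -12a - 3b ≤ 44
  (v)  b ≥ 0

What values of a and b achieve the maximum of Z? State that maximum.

a = 19/2, b = 0, maximum Z = 114

At the optimal vertex, -6a - 3b = -57 and b = 0.
Solving simultaneously gives a = 19/2, b = 0.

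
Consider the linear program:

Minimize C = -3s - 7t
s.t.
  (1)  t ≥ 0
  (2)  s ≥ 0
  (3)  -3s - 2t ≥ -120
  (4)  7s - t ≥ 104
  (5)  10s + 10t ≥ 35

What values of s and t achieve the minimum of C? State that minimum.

Vertices and C = -3s - 7t:
  (40, 0) → C = -120
  (104/7, 0) → C = -312/7
  (328/17, 528/17) → C = -4680/17

The optimum lies where -3s - 2t = -120 and 7s - t = 104.
Solving simultaneously gives s = 328/17, t = 528/17.

s = 328/17, t = 528/17, minimum C = -4680/17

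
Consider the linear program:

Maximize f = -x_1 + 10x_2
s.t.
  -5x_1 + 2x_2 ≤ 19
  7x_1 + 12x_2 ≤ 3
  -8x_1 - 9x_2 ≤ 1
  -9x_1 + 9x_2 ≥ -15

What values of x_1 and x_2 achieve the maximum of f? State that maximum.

Vertices and f = -x_1 + 10x_2:
  (-13/11, 31/33) → f = 349/33
  (23/19, -26/57) → f = -329/57
  (14/17, -43/51) → f = -472/51

The binding constraints are 7x_1 + 12x_2 = 3 and -8x_1 - 9x_2 = 1.
Solving simultaneously gives x_1 = -13/11, x_2 = 31/33.

x_1 = -13/11, x_2 = 31/33, maximum f = 349/33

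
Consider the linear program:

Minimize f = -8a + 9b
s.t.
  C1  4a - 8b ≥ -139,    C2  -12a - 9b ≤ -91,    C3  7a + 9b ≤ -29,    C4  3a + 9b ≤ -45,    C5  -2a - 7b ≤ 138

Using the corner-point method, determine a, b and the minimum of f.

Feasible corners and f = -8a + 9b:
  (24, -197/9) → f = -389
  (1879/66, -919/33) → f = -15787/33
  (1039/31, -908/31) → f = -16484/31

The optimum lies where 7a + 9b = -29 and -2a - 7b = 138.
Solving simultaneously gives a = 1039/31, b = -908/31.

a = 1039/31, b = -908/31, minimum f = -16484/31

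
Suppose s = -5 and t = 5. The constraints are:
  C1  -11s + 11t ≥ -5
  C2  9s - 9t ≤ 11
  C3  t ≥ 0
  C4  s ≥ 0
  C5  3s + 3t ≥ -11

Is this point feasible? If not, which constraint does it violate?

not feasible — violates C4

Constraint C4: s = -5, which is not ≥ 0. All other constraints are satisfied.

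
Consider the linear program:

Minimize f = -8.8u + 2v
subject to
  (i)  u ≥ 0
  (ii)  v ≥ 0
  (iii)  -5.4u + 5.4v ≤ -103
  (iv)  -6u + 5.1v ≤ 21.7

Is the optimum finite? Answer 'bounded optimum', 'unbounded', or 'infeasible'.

unbounded

From the feasible point (515/27, 0), moving in the direction (5.4, 5.4) keeps every constraint satisfied while f decreases without bound.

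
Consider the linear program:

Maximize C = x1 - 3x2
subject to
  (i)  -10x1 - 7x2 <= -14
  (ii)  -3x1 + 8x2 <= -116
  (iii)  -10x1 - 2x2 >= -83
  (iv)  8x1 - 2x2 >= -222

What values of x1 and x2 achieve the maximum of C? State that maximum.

x1 = 553/50, x2 = -69/5, maximum C = 2623/50

The binding constraints are -10x1 - 7x2 = -14 and -10x1 - 2x2 = -83.
Solving simultaneously gives x1 = 553/50, x2 = -69/5.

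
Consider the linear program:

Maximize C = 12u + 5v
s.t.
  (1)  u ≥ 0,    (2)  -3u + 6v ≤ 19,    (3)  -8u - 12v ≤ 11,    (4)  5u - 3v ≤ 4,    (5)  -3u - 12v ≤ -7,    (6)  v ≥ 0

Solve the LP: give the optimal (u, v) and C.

Corner points and C = 12u + 5v:
  (0, 19/6) → C = 95/6
  (0, 7/12) → C = 35/12
  (27/7, 107/21) → C = 1507/21
  (1, 1/3) → C = 41/3

The binding constraints are -3u + 6v = 19 and 5u - 3v = 4.
Solving simultaneously gives u = 27/7, v = 107/21.

u = 27/7, v = 107/21, maximum C = 1507/21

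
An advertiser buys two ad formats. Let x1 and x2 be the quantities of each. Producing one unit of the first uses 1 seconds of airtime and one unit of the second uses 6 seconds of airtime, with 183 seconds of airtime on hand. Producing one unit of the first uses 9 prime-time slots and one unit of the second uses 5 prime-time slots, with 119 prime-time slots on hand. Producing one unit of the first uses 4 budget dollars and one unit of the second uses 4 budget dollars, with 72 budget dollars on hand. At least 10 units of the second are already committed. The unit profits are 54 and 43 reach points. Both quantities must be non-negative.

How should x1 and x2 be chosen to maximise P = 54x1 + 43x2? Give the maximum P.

Vertices and P = 54x1 + 43x2:
  (0, 18) → P = 774
  (0, 10) → P = 430
  (29/4, 43/4) → P = 3415/4
  (23/3, 10) → P = 844

The optimum lies where 9x1 + 5x2 = 119 and 4x1 + 4x2 = 72.
Solving simultaneously gives x1 = 29/4, x2 = 43/4.

x1 = 29/4, x2 = 43/4, maximum P = 3415/4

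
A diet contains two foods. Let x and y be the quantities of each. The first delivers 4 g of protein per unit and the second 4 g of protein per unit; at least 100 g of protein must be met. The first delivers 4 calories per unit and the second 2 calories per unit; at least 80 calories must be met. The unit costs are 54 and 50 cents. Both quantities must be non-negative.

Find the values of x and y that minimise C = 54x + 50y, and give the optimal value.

Feasible corners and C = 54x + 50y:
  (0, 40) → C = 2000
  (25, 0) → C = 1350
  (15, 10) → C = 1310
The feasible region is unbounded (it extends along (0, 1), (1, 0)), but C strictly increases along every unbounded feasible direction, so there is no improving ray and the minimum is attained at a vertex.

At the optimal vertex, 4x + 4y = 100 and 4x + 2y = 80.
Solving simultaneously gives x = 15, y = 10.

x = 15, y = 10, minimum C = 1310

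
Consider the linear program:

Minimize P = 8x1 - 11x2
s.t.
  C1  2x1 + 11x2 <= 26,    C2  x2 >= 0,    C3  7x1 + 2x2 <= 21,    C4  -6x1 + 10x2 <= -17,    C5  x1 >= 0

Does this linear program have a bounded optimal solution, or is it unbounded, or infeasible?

Extreme points and P = 8x1 - 11x2:
  (3, 0) → P = 24
  (17/6, 0) → P = 68/3
  (122/41, 7/82) → P = 1875/82
The feasible region has finitely many vertices and no improving ray; the minimum is 68/3 at (17/6, 0).

bounded optimum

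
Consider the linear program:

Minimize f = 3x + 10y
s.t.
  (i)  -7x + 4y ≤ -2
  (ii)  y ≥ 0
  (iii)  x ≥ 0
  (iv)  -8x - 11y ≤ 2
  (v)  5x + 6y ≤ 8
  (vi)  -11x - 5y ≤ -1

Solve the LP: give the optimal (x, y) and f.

Vertices and f = 3x + 10y:
  (2/7, 0) → f = 6/7
  (22/31, 23/31) → f = 296/31
  (8/5, 0) → f = 24/5

The optimum lies where -7x + 4y = -2 and y = 0.
Solving simultaneously gives x = 2/7, y = 0.

x = 2/7, y = 0, minimum f = 6/7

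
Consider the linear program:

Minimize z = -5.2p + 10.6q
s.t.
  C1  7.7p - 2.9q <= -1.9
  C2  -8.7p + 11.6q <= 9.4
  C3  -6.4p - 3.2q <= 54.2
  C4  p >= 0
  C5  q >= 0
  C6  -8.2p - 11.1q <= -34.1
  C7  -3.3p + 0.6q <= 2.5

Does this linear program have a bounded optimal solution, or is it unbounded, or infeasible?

infeasible

The boundaries 7.7p - 2.9q = -1.9 and -8.7p + 11.6q = 9.4 meet at (18/221, 5585/6409), but that point violates -8.2p - 11.1q ≤ -34.1. Every candidate vertex is excluded by some other constraint, so the feasible region is empty.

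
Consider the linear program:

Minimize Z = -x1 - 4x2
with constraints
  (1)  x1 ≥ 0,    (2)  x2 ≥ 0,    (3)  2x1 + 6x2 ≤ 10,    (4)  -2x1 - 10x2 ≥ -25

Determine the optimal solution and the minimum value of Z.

x1 = 0, x2 = 5/3, minimum Z = -20/3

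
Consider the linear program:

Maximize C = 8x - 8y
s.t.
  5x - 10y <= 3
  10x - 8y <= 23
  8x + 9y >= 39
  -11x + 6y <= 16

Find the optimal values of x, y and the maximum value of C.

x = 103/30, y = 17/12, maximum C = 242/15

Extreme points and C = 8x - 8y:
  (103/30, 17/12) → C = 242/15
  (417/125, 171/125) → C = 1968/125
  (30/49, 557/147) → C = -3736/147
The feasible region is unbounded (it extends along (6, 11), (4, 5)), but C strictly decreases along every unbounded feasible direction, so there is no improving ray and the maximum is attained at a vertex.

The optimum lies where 5x - 10y = 3 and 10x - 8y = 23.
Solving simultaneously gives x = 103/30, y = 17/12.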